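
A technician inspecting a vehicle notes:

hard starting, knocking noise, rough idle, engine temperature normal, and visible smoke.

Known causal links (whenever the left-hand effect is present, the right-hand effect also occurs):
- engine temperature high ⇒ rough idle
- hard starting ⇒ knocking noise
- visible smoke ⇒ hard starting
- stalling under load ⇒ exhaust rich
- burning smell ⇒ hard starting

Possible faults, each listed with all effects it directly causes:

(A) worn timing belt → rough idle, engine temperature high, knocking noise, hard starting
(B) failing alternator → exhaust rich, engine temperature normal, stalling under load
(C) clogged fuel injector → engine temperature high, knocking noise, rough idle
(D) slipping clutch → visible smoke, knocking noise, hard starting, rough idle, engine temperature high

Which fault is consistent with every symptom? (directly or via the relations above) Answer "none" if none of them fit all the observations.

Testing each hypothesis:
(A) worn timing belt — hard starting ✓; knocking noise ✓; rough idle ✓; engine temperature normal ✗; visible smoke ✗
(B) failing alternator — does not account for hard starting, knocking noise, rough idle, visible smoke
(C) clogged fuel injector — fails on hard starting, engine temperature normal, visible smoke (predicts engine temperature high, not engine temperature normal)
(D) slipping clutch — hard starting ✓; knocking noise ✓; rough idle ✓; engine temperature normal ✗; visible smoke ✓
No candidate is consistent with all observations.

none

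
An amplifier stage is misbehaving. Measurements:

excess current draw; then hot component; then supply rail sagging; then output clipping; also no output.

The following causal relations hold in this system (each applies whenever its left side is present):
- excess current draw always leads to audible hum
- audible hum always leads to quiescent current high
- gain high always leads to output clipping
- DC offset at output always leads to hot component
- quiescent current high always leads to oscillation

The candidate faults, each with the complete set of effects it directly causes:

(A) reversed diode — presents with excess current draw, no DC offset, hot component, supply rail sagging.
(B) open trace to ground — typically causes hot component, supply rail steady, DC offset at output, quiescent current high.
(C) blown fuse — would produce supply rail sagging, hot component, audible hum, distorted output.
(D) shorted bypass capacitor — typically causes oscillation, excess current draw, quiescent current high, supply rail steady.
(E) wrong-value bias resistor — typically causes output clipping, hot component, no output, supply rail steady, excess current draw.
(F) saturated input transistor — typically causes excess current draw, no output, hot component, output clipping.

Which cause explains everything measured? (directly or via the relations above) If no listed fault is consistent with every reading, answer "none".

Testing each hypothesis:
(A) reversed diode — excess current draw ✓; hot component ✓; supply rail sagging ✓; output clipping ✗; no output ✗
(B) open trace to ground — fails on excess current draw, supply rail sagging, output clipping, no output (predicts supply rail steady, not supply rail sagging)
(C) blown fuse — excess current draw ✗; hot component ✓; supply rail sagging ✓; output clipping ✗; no output ✗
(D) shorted bypass capacitor — fails on hot component, supply rail sagging, output clipping, no output (predicts supply rail steady, not supply rail sagging)
(E) wrong-value bias resistor — fails on supply rail sagging (predicts supply rail steady, not supply rail sagging)
(F) saturated input transistor — does not account for supply rail sagging
None of the listed candidates fits everything.

none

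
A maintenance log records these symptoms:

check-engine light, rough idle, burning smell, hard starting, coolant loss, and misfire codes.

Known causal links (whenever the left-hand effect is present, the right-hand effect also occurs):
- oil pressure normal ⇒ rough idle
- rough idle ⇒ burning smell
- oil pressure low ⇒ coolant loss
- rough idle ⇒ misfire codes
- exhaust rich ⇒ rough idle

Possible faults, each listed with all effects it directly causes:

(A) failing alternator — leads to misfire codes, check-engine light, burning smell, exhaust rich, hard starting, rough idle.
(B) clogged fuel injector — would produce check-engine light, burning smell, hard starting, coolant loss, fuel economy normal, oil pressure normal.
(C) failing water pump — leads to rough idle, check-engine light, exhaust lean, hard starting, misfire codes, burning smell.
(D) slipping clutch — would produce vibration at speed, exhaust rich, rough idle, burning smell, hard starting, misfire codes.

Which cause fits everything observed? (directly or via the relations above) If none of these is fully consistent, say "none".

Testing each hypothesis:
(A) failing alternator — check-engine light match; rough idle match; burning smell match; hard starting match; coolant loss miss; misfire codes match
(B) clogged fuel injector — accounts for every observation (rough idle by oil pressure normal → rough idle)
(C) failing water pump — check-engine light match; rough idle match; burning smell match; hard starting match; coolant loss miss; misfire codes match
(D) slipping clutch — does not account for check-engine light, coolant loss
Only (B) is consistent with every observation.

B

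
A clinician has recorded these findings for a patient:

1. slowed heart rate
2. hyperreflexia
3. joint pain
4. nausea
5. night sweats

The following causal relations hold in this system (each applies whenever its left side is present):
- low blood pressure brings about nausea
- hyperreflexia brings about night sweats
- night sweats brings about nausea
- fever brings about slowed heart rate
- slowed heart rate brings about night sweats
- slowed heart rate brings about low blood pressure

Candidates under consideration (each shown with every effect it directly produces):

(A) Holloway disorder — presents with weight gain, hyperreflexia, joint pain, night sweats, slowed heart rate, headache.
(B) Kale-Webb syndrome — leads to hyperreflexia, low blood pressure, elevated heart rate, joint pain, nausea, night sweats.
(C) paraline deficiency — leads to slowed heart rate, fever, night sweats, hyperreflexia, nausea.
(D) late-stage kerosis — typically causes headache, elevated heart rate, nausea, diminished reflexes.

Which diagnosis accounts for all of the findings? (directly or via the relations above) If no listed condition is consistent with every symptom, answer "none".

Per-candidate check:
(A) Holloway disorder — slowed heart rate +; hyperreflexia +; joint pain +; nausea + (through night sweats → nausea); night sweats +
(B) Kale-Webb syndrome — slowed heart rate -; hyperreflexia +; joint pain +; nausea +; night sweats +
(C) paraline deficiency — slowed heart rate +; hyperreflexia +; joint pain -; nausea +; night sweats +
(D) late-stage kerosis — slowed heart rate -; hyperreflexia -; joint pain -; nausea +; night sweats -
(A) is the only candidate with no mismatches.

A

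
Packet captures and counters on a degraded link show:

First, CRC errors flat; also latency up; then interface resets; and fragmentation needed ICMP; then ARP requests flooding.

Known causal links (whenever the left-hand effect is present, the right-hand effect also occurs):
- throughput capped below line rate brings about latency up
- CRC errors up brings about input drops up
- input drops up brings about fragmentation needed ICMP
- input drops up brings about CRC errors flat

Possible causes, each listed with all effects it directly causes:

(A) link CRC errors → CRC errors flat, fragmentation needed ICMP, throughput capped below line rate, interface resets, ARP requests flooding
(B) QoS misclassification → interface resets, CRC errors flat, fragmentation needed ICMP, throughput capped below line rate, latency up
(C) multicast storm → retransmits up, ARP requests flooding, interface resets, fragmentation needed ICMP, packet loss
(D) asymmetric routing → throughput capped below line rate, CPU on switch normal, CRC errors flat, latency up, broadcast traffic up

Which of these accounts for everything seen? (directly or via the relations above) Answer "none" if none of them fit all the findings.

Checking each candidate against the observations:
(A) link CRC errors — accounts for every observation (latency up through throughput capped below line rate → latency up)
(B) QoS misclassification — does not account for ARP requests flooding
(C) multicast storm — CRC errors flat miss; latency up miss; interface resets match; fragmentation needed ICMP match; ARP requests flooding match
(D) asymmetric routing — does not account for interface resets, fragmentation needed ICMP, ARP requests flooding
(A) is the only candidate with no mismatches.

A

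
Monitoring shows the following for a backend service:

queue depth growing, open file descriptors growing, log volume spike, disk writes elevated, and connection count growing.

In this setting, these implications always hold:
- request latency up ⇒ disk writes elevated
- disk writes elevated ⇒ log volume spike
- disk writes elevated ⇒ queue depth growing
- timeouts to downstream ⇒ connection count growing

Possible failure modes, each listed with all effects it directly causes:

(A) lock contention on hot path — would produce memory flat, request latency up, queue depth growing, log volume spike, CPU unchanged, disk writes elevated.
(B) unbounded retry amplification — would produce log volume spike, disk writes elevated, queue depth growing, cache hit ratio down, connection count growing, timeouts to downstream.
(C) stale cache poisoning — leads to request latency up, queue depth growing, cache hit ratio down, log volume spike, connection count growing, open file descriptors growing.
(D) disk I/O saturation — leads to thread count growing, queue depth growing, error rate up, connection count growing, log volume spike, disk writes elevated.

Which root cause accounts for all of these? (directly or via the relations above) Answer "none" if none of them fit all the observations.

C

Testing each hypothesis:
(A) lock contention on hot path — does not account for open file descriptors growing, connection count growing
(B) unbounded retry amplification — does not account for open file descriptors growing
(C) stale cache poisoning — accounts for every observation (disk writes elevated by request latency up → disk writes elevated)
(D) disk I/O saturation — does not account for open file descriptors growing
Only (C) is consistent with every observation.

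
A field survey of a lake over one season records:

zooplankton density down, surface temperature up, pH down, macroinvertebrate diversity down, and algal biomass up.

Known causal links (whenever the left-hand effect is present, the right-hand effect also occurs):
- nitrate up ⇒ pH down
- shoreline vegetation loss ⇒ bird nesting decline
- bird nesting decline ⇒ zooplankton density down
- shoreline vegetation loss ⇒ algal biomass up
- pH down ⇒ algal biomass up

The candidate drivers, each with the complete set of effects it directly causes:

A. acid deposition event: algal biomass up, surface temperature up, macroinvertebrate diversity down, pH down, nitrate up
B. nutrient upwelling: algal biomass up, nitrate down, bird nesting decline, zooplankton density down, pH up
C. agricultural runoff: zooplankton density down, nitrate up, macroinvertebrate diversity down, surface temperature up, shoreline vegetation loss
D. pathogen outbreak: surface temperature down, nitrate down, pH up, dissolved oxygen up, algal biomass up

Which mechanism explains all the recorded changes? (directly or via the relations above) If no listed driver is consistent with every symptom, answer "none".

Per-candidate check:
(A) acid deposition event — zooplankton density down NO; surface temperature up yes; pH down yes; macroinvertebrate diversity down yes; algal biomass up yes
(B) nutrient upwelling — fails on surface temperature up, pH down, macroinvertebrate diversity down (predicts pH up, not pH down)
(C) agricultural runoff — accounts for every observation (pH down by nitrate up → pH down)
(D) pathogen outbreak — fails on zooplankton density down, surface temperature up, pH down, macroinvertebrate diversity down (predicts surface temperature down, not surface temperature up; predicts pH up, not pH down)
(C) alone accounts for all the evidence.

C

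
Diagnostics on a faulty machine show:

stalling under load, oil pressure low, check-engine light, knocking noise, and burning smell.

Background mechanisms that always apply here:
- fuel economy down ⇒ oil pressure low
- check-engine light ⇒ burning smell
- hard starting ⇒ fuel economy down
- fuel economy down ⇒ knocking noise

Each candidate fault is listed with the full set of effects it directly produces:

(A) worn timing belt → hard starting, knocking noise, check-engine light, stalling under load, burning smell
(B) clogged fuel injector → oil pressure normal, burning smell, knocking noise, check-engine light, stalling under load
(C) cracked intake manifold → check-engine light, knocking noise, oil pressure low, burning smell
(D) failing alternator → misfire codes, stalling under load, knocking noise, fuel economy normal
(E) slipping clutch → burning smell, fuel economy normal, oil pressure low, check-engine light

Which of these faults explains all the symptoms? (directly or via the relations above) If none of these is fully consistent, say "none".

For each candidate, compare predicted effects to what was observed:
(A) worn timing belt — accounts for every observation (oil pressure low through hard starting → fuel economy down → oil pressure low)
(B) clogged fuel injector — stalling under load match; oil pressure low miss; check-engine light match; knocking noise match; burning smell match
(C) cracked intake manifold — does not account for stalling under load
(D) failing alternator — stalling under load match; oil pressure low miss; check-engine light miss; knocking noise match; burning smell miss
(E) slipping clutch — stalling under load miss; oil pressure low match; check-engine light match; knocking noise miss; burning smell match
(A) alone accounts for all the evidence.

A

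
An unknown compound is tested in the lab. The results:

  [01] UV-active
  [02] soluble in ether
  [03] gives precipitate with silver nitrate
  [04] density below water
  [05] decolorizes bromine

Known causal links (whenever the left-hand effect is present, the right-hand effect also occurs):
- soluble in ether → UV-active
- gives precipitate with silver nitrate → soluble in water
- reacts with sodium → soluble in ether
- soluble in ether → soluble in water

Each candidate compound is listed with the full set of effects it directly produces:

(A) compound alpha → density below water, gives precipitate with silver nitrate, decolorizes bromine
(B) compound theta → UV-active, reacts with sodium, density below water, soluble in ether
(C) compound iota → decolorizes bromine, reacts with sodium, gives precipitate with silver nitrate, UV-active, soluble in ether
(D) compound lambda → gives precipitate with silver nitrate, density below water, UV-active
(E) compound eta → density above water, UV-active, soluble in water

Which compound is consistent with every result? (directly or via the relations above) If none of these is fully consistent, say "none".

none

Testing each hypothesis:
(A) compound alpha — does not account for UV-active, soluble in ether
(B) compound theta — UV-active +; soluble in ether +; gives precipitate with silver nitrate -; density below water +; decolorizes bromine -
(C) compound iota — UV-active +; soluble in ether +; gives precipitate with silver nitrate +; density below water -; decolorizes bromine +
(D) compound lambda — does not account for soluble in ether, decolorizes bromine
(E) compound eta — UV-active +; soluble in ether -; gives precipitate with silver nitrate -; density below water -; decolorizes bromine -
None of the listed candidates fits everything.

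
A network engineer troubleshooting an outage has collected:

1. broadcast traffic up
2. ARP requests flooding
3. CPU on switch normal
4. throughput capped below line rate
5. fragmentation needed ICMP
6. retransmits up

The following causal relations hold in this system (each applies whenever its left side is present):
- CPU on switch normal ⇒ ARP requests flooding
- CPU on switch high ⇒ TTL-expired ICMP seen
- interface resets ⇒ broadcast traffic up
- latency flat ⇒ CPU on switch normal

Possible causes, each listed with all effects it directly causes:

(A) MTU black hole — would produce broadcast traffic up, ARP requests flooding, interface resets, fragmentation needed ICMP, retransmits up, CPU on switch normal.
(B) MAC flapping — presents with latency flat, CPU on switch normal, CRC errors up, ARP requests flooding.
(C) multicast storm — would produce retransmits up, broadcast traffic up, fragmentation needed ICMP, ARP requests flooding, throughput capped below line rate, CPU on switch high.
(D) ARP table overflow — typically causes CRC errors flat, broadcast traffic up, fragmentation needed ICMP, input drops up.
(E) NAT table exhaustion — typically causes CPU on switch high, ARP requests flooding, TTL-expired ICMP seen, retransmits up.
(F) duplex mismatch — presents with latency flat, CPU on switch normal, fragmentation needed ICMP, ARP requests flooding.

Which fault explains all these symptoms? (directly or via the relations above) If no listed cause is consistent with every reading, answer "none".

Testing each hypothesis:
(A) MTU black hole — broadcast traffic up yes; ARP requests flooding yes; CPU on switch normal yes; throughput capped below line rate NO; fragmentation needed ICMP yes; retransmits up yes
(B) MAC flapping — does not account for broadcast traffic up, throughput capped below line rate, fragmentation needed ICMP, retransmits up
(C) multicast storm — fails on CPU on switch normal (predicts CPU on switch high, not CPU on switch normal)
(D) ARP table overflow — broadcast traffic up yes; ARP requests flooding NO; CPU on switch normal NO; throughput capped below line rate NO; fragmentation needed ICMP yes; retransmits up NO
(E) NAT table exhaustion — broadcast traffic up NO; ARP requests flooding yes; CPU on switch normal NO; throughput capped below line rate NO; fragmentation needed ICMP NO; retransmits up yes
(F) duplex mismatch — broadcast traffic up NO; ARP requests flooding yes; CPU on switch normal yes; throughput capped below line rate NO; fragmentation needed ICMP yes; retransmits up NO
None of the listed candidates fits everything.

none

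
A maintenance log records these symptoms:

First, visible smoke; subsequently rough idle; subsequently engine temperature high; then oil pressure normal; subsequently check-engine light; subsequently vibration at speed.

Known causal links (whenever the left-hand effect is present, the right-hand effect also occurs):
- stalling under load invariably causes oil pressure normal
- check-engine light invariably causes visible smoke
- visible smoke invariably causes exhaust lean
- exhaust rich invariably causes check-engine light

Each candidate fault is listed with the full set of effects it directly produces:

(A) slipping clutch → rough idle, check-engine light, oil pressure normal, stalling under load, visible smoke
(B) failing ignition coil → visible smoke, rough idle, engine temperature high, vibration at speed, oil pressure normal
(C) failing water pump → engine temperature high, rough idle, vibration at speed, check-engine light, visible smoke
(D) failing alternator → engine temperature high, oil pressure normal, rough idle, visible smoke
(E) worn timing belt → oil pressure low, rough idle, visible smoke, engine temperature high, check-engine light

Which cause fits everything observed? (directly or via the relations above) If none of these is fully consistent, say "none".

Checking each candidate against the observations:
(A) slipping clutch — does not account for engine temperature high, vibration at speed
(B) failing ignition coil — visible smoke +; rough idle +; engine temperature high +; oil pressure normal +; check-engine light -; vibration at speed +
(C) failing water pump — visible smoke +; rough idle +; engine temperature high +; oil pressure normal -; check-engine light +; vibration at speed +
(D) failing alternator — does not account for check-engine light, vibration at speed
(E) worn timing belt — fails on oil pressure normal, vibration at speed (predicts oil pressure low, not oil pressure normal)
Every candidate fails on at least one observation.

none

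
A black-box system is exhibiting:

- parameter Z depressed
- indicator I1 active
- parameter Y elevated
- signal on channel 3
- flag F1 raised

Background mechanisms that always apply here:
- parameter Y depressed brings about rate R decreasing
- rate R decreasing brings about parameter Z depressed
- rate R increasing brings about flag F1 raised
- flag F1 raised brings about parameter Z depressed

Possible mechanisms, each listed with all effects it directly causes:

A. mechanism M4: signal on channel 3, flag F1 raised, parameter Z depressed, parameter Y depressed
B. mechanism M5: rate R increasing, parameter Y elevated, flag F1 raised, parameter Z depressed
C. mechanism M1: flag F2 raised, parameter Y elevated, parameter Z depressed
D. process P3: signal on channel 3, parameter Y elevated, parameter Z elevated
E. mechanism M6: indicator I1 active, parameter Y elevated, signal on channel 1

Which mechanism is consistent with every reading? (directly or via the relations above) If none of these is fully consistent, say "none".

Per-candidate check:
(A) mechanism M4 — parameter Z depressed match; indicator I1 active miss; parameter Y elevated miss; signal on channel 3 match; flag F1 raised match
(B) mechanism M5 — does not account for indicator I1 active, signal on channel 3
(C) mechanism M1 — parameter Z depressed match; indicator I1 active miss; parameter Y elevated match; signal on channel 3 miss; flag F1 raised miss
(D) process P3 — parameter Z depressed miss; indicator I1 active miss; parameter Y elevated match; signal on channel 3 match; flag F1 raised miss
(E) mechanism M6 — parameter Z depressed miss; indicator I1 active match; parameter Y elevated match; signal on channel 3 miss; flag F1 raised miss
No candidate is consistent with all observations.

none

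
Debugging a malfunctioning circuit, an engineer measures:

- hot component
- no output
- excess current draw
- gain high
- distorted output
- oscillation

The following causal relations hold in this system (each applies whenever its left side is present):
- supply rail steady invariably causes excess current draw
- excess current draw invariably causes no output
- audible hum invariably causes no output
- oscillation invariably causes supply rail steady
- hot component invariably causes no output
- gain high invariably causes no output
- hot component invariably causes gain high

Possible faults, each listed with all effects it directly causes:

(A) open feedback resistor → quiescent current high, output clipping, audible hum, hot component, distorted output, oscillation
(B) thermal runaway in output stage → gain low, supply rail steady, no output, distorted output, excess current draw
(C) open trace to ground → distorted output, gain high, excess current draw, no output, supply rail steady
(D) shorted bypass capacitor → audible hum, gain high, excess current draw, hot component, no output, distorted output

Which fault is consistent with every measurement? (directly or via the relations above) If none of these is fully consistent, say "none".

A

Per-candidate check:
(A) open feedback resistor — hot component ✓; no output ✓ (through audible hum → no output); excess current draw ✓ (through oscillation → supply rail steady → excess current draw); gain high ✓ (through hot component → gain high); distorted output ✓; oscillation ✓
(B) thermal runaway in output stage — hot component ✗; no output ✓; excess current draw ✓; gain high ✗; distorted output ✓; oscillation ✗
(C) open trace to ground — does not account for hot component, oscillation
(D) shorted bypass capacitor — does not account for oscillation
Only (A) is consistent with every observation.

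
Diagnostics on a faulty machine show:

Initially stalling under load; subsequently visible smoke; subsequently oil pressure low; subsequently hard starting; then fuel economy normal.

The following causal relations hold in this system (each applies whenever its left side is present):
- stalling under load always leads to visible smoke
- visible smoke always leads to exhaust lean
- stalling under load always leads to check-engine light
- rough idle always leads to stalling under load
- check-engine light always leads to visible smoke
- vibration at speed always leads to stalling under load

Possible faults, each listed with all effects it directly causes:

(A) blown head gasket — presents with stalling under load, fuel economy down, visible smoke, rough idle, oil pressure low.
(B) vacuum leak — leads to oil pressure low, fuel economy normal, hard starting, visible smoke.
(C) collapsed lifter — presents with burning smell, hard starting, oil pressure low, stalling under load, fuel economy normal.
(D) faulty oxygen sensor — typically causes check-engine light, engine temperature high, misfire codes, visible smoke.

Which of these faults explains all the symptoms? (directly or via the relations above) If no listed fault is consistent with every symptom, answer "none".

Per-candidate check:
(A) blown head gasket — fails on hard starting, fuel economy normal (predicts fuel economy down, not fuel economy normal)
(B) vacuum leak — does not account for stalling under load
(C) collapsed lifter — stalling under load yes; visible smoke yes (by stalling under load → visible smoke); oil pressure low yes; hard starting yes; fuel economy normal yes
(D) faulty oxygen sensor — does not account for stalling under load, oil pressure low, hard starting, fuel economy normal
(C) is the only candidate with no mismatches.

C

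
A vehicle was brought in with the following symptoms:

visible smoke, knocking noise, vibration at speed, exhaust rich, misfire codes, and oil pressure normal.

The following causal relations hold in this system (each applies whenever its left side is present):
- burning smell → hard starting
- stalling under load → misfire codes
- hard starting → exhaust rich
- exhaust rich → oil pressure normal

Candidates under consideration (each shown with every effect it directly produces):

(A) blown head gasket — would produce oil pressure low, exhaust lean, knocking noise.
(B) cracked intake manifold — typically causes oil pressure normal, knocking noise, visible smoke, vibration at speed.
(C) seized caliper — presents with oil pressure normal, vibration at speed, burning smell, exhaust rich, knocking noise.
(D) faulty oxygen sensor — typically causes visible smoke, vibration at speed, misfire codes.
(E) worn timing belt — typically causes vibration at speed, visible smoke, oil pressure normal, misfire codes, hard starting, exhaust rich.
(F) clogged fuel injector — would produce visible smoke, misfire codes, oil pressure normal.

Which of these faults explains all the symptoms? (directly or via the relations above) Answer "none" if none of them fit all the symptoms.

none

Per-candidate check:
(A) blown head gasket — visible smoke NO; knocking noise yes; vibration at speed NO; exhaust rich NO; misfire codes NO; oil pressure normal NO
(B) cracked intake manifold — visible smoke yes; knocking noise yes; vibration at speed yes; exhaust rich NO; misfire codes NO; oil pressure normal yes
(C) seized caliper — visible smoke NO; knocking noise yes; vibration at speed yes; exhaust rich yes; misfire codes NO; oil pressure normal yes
(D) faulty oxygen sensor — visible smoke yes; knocking noise NO; vibration at speed yes; exhaust rich NO; misfire codes yes; oil pressure normal NO
(E) worn timing belt — visible smoke yes; knocking noise NO; vibration at speed yes; exhaust rich yes; misfire codes yes; oil pressure normal yes
(F) clogged fuel injector — visible smoke yes; knocking noise NO; vibration at speed NO; exhaust rich NO; misfire codes yes; oil pressure normal yes
None of the listed candidates fits everything.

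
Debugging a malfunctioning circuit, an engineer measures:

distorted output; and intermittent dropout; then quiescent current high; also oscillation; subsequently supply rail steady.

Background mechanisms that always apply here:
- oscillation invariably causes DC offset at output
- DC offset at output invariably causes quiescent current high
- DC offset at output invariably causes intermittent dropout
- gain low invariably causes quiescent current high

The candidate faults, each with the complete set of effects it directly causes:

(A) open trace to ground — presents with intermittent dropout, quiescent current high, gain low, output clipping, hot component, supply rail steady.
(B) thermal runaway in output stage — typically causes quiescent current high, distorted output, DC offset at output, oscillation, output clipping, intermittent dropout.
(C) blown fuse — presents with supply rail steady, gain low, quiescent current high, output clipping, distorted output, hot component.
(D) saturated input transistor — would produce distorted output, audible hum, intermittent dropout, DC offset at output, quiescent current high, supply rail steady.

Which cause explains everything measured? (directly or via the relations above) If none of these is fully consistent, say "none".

none

For each candidate, compare predicted effects to what was observed:
(A) open trace to ground — does not account for distorted output, oscillation
(B) thermal runaway in output stage — distorted output ✓; intermittent dropout ✓; quiescent current high ✓; oscillation ✓; supply rail steady ✗
(C) blown fuse — does not account for intermittent dropout, oscillation
(D) saturated input transistor — does not account for oscillation
No candidate is consistent with all observations.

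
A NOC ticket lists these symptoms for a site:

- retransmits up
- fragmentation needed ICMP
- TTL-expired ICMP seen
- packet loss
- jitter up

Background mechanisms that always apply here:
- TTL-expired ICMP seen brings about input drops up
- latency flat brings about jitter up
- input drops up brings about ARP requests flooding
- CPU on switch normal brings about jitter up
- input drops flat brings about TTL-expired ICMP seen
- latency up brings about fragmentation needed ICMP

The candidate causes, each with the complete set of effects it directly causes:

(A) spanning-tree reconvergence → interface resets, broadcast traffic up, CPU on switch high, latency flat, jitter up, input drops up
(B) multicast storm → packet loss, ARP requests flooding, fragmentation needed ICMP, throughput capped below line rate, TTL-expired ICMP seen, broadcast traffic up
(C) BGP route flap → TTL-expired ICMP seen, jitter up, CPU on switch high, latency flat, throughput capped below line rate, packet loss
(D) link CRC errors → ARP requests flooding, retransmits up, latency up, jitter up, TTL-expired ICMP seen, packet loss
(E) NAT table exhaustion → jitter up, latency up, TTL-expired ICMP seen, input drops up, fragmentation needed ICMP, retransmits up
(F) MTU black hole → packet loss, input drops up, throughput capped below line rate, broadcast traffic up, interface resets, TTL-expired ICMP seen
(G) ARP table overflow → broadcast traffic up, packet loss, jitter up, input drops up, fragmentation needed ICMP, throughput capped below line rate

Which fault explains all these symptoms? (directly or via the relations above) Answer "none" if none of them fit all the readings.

D

Checking each candidate against the observations:
(A) spanning-tree reconvergence — retransmits up NO; fragmentation needed ICMP NO; TTL-expired ICMP seen NO; packet loss NO; jitter up yes
(B) multicast storm — does not account for retransmits up, jitter up
(C) BGP route flap — does not account for retransmits up, fragmentation needed ICMP
(D) link CRC errors — retransmits up yes; fragmentation needed ICMP yes (through latency up → fragmentation needed ICMP); TTL-expired ICMP seen yes; packet loss yes; jitter up yes
(E) NAT table exhaustion — does not account for packet loss
(F) MTU black hole — does not account for retransmits up, fragmentation needed ICMP, jitter up
(G) ARP table overflow — retransmits up NO; fragmentation needed ICMP yes; TTL-expired ICMP seen NO; packet loss yes; jitter up yes
(D) alone accounts for all the evidence.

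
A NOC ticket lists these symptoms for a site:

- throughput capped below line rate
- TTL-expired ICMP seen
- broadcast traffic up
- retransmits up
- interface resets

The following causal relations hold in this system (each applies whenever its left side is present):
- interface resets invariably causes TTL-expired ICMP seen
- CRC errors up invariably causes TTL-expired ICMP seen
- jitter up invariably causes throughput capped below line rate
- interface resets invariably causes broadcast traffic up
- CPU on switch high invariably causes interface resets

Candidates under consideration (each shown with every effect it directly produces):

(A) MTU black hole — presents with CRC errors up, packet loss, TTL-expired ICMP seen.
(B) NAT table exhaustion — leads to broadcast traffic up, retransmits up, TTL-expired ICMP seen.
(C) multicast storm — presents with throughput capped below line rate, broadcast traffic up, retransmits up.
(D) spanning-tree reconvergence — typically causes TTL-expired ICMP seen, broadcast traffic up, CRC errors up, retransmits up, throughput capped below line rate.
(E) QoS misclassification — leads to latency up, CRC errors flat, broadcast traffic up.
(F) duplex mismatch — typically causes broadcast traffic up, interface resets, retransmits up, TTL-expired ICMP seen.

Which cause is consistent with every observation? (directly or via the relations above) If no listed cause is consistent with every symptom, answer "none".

For each candidate, compare predicted effects to what was observed:
(A) MTU black hole — throughput capped below line rate ✗; TTL-expired ICMP seen ✓; broadcast traffic up ✗; retransmits up ✗; interface resets ✗
(B) NAT table exhaustion — does not account for throughput capped below line rate, interface resets
(C) multicast storm — throughput capped below line rate ✓; TTL-expired ICMP seen ✗; broadcast traffic up ✓; retransmits up ✓; interface resets ✗
(D) spanning-tree reconvergence — throughput capped below line rate ✓; TTL-expired ICMP seen ✓; broadcast traffic up ✓; retransmits up ✓; interface resets ✗
(E) QoS misclassification — throughput capped below line rate ✗; TTL-expired ICMP seen ✗; broadcast traffic up ✓; retransmits up ✗; interface resets ✗
(F) duplex mismatch — throughput capped below line rate ✗; TTL-expired ICMP seen ✓; broadcast traffic up ✓; retransmits up ✓; interface resets ✓
Every candidate fails on at least one observation.

none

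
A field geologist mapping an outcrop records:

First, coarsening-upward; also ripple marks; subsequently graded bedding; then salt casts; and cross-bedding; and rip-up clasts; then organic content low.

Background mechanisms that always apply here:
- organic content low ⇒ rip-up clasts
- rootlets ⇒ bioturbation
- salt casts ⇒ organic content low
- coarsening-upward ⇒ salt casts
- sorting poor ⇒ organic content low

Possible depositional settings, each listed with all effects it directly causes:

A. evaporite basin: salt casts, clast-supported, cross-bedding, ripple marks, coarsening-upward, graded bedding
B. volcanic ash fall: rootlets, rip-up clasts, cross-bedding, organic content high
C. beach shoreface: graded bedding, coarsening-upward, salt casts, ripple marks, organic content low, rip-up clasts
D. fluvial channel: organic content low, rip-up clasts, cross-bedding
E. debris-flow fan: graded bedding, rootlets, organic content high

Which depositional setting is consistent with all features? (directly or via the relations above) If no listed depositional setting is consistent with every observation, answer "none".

A

Checking each candidate against the observations:
(A) evaporite basin — coarsening-upward +; ripple marks +; graded bedding +; salt casts +; cross-bedding +; rip-up clasts + (via salt casts → organic content low → rip-up clasts); organic content low + (via salt casts → organic content low)
(B) volcanic ash fall — fails on coarsening-upward, ripple marks, graded bedding, salt casts, organic content low (predicts organic content high, not organic content low)
(C) beach shoreface — does not account for cross-bedding
(D) fluvial channel — coarsening-upward -; ripple marks -; graded bedding -; salt casts -; cross-bedding +; rip-up clasts +; organic content low +
(E) debris-flow fan — fails on coarsening-upward, ripple marks, salt casts, cross-bedding, rip-up clasts, organic content low (predicts organic content high, not organic content low)
(A) is the only candidate with no mismatches.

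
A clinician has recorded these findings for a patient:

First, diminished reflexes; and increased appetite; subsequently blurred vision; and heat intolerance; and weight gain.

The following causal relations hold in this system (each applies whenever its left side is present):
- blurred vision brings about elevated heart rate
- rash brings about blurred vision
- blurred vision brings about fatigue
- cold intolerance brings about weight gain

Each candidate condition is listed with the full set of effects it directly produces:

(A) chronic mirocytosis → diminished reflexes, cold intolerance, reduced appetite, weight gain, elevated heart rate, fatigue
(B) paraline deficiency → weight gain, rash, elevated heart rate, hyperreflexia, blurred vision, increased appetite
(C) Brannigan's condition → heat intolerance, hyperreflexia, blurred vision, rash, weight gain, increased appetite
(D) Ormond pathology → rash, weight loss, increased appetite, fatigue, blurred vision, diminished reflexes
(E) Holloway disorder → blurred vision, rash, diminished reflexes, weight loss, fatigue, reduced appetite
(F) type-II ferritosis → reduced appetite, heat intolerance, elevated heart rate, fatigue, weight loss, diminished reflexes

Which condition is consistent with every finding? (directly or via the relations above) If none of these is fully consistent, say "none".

none

Testing each hypothesis:
(A) chronic mirocytosis — diminished reflexes +; increased appetite -; blurred vision -; heat intolerance -; weight gain +
(B) paraline deficiency — diminished reflexes -; increased appetite +; blurred vision +; heat intolerance -; weight gain +
(C) Brannigan's condition — diminished reflexes -; increased appetite +; blurred vision +; heat intolerance +; weight gain +
(D) Ormond pathology — diminished reflexes +; increased appetite +; blurred vision +; heat intolerance -; weight gain -
(E) Holloway disorder — fails on increased appetite, heat intolerance, weight gain (predicts reduced appetite, not increased appetite; predicts weight loss, not weight gain)
(F) type-II ferritosis — diminished reflexes +; increased appetite -; blurred vision -; heat intolerance +; weight gain -
Every candidate fails on at least one observation.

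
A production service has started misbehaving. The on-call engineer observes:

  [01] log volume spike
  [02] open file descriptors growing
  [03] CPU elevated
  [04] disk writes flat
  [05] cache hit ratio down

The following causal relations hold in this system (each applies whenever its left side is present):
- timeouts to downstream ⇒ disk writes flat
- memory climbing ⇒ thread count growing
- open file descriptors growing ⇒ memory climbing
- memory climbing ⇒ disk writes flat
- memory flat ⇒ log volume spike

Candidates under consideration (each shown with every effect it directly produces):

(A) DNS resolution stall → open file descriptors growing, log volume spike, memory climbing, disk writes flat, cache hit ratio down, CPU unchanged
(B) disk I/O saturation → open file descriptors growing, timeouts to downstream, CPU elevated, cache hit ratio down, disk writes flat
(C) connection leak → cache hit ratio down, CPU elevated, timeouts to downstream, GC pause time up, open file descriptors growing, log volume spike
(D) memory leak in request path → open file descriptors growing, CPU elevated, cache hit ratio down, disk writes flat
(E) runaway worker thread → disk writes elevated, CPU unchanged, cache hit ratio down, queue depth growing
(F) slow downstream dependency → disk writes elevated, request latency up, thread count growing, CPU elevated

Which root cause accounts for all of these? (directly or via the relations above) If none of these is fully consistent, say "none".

C

Per-candidate check:
(A) DNS resolution stall — fails on CPU elevated (predicts CPU unchanged, not CPU elevated)
(B) disk I/O saturation — log volume spike NO; open file descriptors growing yes; CPU elevated yes; disk writes flat yes; cache hit ratio down yes
(C) connection leak — accounts for every observation (disk writes flat via timeouts to downstream → disk writes flat)
(D) memory leak in request path — does not account for log volume spike
(E) runaway worker thread — fails on log volume spike, open file descriptors growing, CPU elevated, disk writes flat (predicts CPU unchanged, not CPU elevated; predicts disk writes elevated, not disk writes flat)
(F) slow downstream dependency — fails on log volume spike, open file descriptors growing, disk writes flat, cache hit ratio down (predicts disk writes elevated, not disk writes flat)
(C) alone accounts for all the evidence.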